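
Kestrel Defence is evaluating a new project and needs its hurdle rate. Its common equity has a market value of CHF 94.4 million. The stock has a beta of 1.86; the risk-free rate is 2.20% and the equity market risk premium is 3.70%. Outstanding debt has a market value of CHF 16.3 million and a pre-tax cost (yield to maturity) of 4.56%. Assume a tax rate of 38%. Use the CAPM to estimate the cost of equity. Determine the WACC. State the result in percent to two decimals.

Cost of equity via CAPM: Re = 2.2% + 1.86 × 3.7% = 9.0820%.
Total capital V = 94.4 + 16.3 = 110.7.
Equity: weight = 94.4/110.7 = 0.8528; cost = 9.082%.
Debt: weight = 16.3/110.7 = 0.1472; after-tax cost = 4.56% × (1 − 38%) = 2.8272%.
WACC = 0.8528 × 9.0820% + 0.1472 × 2.8272% = 8.1610%.

8.16%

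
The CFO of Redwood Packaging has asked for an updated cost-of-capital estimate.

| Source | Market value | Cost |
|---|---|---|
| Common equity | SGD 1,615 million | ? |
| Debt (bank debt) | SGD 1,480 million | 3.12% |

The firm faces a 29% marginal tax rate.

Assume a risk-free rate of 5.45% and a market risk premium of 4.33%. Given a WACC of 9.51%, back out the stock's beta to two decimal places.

Total capital V = 1615 + 1480 = 3095.
Equity weight = 1615/3095 = 0.5218.
Bank debt weight = 1480/3095 = 0.4782.
Debt contribution = 0.4782 × 3.12% × (1 − 29%) = 1.0593%.
Required equity contribution = 9.51% − 1.0593% = 8.4507%  ⇒  Re = 16.1950%.
CAPM: 16.1950% = 5.45% + β × 4.33%  ⇒  β = 2.4815.

2.48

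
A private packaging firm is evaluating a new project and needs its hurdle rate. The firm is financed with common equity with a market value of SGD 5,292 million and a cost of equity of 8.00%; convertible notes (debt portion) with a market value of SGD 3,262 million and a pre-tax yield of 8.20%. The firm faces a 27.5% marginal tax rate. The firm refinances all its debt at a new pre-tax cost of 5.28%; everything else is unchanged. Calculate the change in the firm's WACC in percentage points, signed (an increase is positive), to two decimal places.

Current WACC:
Total capital V = 5292 + 3262 = 8554.
Equity: weight = 5292/8554 = 0.6187; cost = 8%.
Convertible notes (debt portion): weight = 3262/8554 = 0.3813; after-tax cost = 8.2% × (1 − 27.5%) = 5.9450%.
WACC = 0.6187 × 8.0000% + 0.3813 × 5.9450% = 7.2163%.
After the change:
Total capital V = 5292 + 3262 = 8554.
Equity: weight = 5292/8554 = 0.6187; cost = 8%.
Convertible notes (debt portion): weight = 3262/8554 = 0.3813; after-tax cost = 5.28% × (1 − 27.5%) = 3.8280%.
WACC = 0.6187 × 8.0000% + 0.3813 × 3.8280% = 6.4090%.
Change in WACC = 6.4090% − 7.2163% = -0.8073 pp.

-0.81 pp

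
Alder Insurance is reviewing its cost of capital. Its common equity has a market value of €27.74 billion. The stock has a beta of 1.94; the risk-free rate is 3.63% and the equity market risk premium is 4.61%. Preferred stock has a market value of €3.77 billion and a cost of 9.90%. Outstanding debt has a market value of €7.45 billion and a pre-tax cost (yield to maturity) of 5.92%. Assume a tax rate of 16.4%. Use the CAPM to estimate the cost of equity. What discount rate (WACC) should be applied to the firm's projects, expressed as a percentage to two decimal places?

Cost of equity via CAPM: Re = 3.63% + 1.94 × 4.61% = 12.5734%.
Total capital V = 27.74 + 3.77 + 7.45 = 38.96.
Equity: weight = 27.74/38.96 = 0.7120; cost = 12.5734%.
Preferred: weight = 3.77/38.96 = 0.0968; cost = 9.9%.
Debt: weight = 7.45/38.96 = 0.1912; after-tax cost = 5.92% × (1 − 16.4%) = 4.9491%.
WACC = 0.7120 × 12.5734% + 0.0968 × 9.9000% + 0.1912 × 4.9491% = 10.8568%.

10.86%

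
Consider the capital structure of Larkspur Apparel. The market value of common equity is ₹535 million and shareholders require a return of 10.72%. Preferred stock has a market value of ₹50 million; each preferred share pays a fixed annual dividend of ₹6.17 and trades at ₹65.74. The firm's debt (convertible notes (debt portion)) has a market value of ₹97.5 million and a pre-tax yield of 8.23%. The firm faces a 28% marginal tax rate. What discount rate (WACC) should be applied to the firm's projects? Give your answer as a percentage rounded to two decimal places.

9.94%

Cost of preferred: Rp = 6.17 / 65.74 = 9.3855%.
Total capital V = 535 + 50 + 97.5 = 682.5.
Equity: weight = 535/682.5 = 0.7839; cost = 10.72%.
Preferred: weight = 50/682.5 = 0.0733; cost = 9.3855%.
Convertible notes (debt portion): weight = 97.5/682.5 = 0.1429; after-tax cost = 8.23% × (1 − 28%) = 5.9256%.
WACC = 0.7839 × 10.7200% + 0.0733 × 9.3855% + 0.1429 × 5.9256% = 9.9373%.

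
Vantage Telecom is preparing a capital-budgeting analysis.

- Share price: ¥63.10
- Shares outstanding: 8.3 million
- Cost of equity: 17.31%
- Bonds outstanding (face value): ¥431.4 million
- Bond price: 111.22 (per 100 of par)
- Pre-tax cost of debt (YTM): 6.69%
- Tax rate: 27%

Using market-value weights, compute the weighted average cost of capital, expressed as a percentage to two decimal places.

11.37%

Market value of equity E = 63.1 × 8.3m = 523.73m. Market value of debt D = 431.4m × 111.22/100 = 479.80308m.
Total capital V = 523.73 + 479.80308 = 1003.53308.
Equity: weight = 523.73/1003.53308 = 0.5219; cost = 17.31%.
Bonds outstanding: weight = 479.80308/1003.53308 = 0.4781; after-tax cost = 6.69% × (1 − 27%) = 4.8837%.
WACC = 0.5219 × 17.3100% + 0.4781 × 4.8837% = 11.3688%.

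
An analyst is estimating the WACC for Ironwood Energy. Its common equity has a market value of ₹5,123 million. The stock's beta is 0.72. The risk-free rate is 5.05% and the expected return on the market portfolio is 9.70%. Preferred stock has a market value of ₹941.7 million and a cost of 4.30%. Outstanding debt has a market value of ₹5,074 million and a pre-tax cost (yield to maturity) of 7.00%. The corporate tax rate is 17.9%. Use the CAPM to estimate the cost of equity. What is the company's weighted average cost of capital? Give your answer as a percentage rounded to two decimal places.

6.84%

Market risk premium = 9.7% − 5.05% = 4.65%.
Cost of equity via CAPM: Re = 5.05% + 0.72 × 4.65% = 8.3980%.
Total capital V = 5123 + 941.7 + 5074 = 11138.7.
Equity: weight = 5123/11138.7 = 0.4599; cost = 8.398%.
Preferred: weight = 941.7/11138.7 = 0.0845; cost = 4.3%.
Debt: weight = 5074/11138.7 = 0.4555; after-tax cost = 7% × (1 − 17.9%) = 5.7470%.
WACC = 0.4599 × 8.3980% + 0.0845 × 4.3000% + 0.4555 × 5.7470% = 6.8439%.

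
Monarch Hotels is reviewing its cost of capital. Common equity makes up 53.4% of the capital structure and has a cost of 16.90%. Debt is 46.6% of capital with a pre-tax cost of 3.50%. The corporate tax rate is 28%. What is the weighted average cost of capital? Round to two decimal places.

After-tax cost of debt = 3.5% × (1 − 28%) = 2.5200%.
WACC = 0.534 × 16.9000% + 0.466 × 2.5200% = 10.1989%.

10.20%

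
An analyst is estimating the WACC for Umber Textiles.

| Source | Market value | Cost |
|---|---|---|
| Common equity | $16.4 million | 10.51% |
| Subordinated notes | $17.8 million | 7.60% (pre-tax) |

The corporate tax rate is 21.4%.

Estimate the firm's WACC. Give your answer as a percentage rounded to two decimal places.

8.15%

Total capital V = 16.4 + 17.8 = 34.2.
Equity: weight = 16.4/34.2 = 0.4795; cost = 10.51%.
Subordinated notes: weight = 17.8/34.2 = 0.5205; after-tax cost = 7.6% × (1 − 21.4%) = 5.9736%.
WACC = 0.4795 × 10.5100% + 0.5205 × 5.9736% = 8.1489%.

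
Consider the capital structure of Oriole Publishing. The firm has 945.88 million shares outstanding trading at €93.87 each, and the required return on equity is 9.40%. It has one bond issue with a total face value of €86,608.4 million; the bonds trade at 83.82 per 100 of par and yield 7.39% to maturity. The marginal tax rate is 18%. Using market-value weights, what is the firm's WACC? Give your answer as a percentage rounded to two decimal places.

Market value of equity E = 93.87 × 945.88m = 88789.7556m. Market value of debt D = 86608.4m × 83.82/100 = 72595.16088m.
Total capital V = 88789.7556 + 72595.16088 = 161384.91648.
Equity: weight = 88789.7556/161384.91648 = 0.5502; cost = 9.4%.
Bonds outstanding: weight = 72595.16088/161384.91648 = 0.4498; after-tax cost = 7.39% × (1 − 18%) = 6.0598%.
WACC = 0.5502 × 9.4000% + 0.4498 × 6.0598% = 7.8975%.

7.90%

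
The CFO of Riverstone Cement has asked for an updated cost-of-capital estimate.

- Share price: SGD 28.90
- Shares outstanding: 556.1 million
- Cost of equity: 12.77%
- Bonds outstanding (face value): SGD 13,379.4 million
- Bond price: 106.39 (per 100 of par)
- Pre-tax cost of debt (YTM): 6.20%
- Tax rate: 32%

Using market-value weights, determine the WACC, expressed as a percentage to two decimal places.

8.75%

Market value of equity E = 28.9 × 556.1m = 16071.29m. Market value of debt D = 13379.4m × 106.39/100 = 14234.34366m.
Total capital V = 16071.29 + 14234.34366 = 30305.63366.
Equity: weight = 16071.29/30305.63366 = 0.5303; cost = 12.77%.
Bonds outstanding: weight = 14234.34366/30305.63366 = 0.4697; after-tax cost = 6.2% × (1 − 32%) = 4.2160%.
WACC = 0.5303 × 12.7700% + 0.4697 × 4.2160% = 8.7522%.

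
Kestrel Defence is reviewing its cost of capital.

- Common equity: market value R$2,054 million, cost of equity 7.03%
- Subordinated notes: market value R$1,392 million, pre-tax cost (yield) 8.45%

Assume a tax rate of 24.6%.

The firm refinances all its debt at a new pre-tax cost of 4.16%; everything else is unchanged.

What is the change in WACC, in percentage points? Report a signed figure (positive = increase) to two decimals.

Current WACC:
Total capital V = 2054 + 1392 = 3446.
Equity: weight = 2054/3446 = 0.5961; cost = 7.03%.
Subordinated notes: weight = 1392/3446 = 0.4039; after-tax cost = 8.45% × (1 − 24.6%) = 6.3713%.
WACC = 0.5961 × 7.0300% + 0.4039 × 6.3713% = 6.7639%.
After the change:
Total capital V = 2054 + 1392 = 3446.
Equity: weight = 2054/3446 = 0.5961; cost = 7.03%.
Subordinated notes: weight = 1392/3446 = 0.4039; after-tax cost = 4.16% × (1 − 24.6%) = 3.1366%.
WACC = 0.5961 × 7.0300% + 0.4039 × 3.1366% = 5.4573%.
Change in WACC = 5.4573% − 6.7639% = -1.3066 pp.

-1.31 pp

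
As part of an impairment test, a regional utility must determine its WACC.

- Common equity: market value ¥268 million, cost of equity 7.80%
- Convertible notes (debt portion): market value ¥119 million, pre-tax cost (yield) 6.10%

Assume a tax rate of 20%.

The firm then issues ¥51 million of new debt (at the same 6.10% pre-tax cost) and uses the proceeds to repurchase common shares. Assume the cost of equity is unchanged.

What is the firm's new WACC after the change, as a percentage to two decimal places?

6.52%

After the change:
Total capital V = 217 + 170 = 387.
Equity: weight = 217/387 = 0.5607; cost = 7.8%.
Convertible notes (debt portion): weight = 170/387 = 0.4393; after-tax cost = 6.1% × (1 − 20%) = 4.8800%.
WACC = 0.5607 × 7.8000% + 0.4393 × 4.8800% = 6.5173%.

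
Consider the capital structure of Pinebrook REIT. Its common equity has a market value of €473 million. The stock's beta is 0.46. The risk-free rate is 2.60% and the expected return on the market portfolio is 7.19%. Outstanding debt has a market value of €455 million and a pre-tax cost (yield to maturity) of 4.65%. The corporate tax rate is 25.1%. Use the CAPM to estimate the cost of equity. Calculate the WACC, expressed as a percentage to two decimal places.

Market risk premium = 7.19% − 2.6% = 4.59%.
Cost of equity via CAPM: Re = 2.6% + 0.46 × 4.59% = 4.7114%.
Total capital V = 473 + 455 = 928.
Equity: weight = 473/928 = 0.5097; cost = 4.7114%.
Debt: weight = 455/928 = 0.4903; after-tax cost = 4.65% × (1 − 25.1%) = 3.4829%.
WACC = 0.5097 × 4.7114% + 0.4903 × 3.4829% = 4.1090%.

4.11%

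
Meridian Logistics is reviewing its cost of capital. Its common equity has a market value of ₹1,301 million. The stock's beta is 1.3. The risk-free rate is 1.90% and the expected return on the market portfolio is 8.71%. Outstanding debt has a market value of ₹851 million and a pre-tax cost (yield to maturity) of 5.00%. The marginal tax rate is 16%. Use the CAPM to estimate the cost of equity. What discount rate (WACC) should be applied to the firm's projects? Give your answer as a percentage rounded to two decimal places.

8.16%

Market risk premium = 8.71% − 1.9% = 6.81%.
Cost of equity via CAPM: Re = 1.9% + 1.3 × 6.81% = 10.7530%.
Total capital V = 1301 + 851 = 2152.
Equity: weight = 1301/2152 = 0.6046; cost = 10.753%.
Debt: weight = 851/2152 = 0.3954; after-tax cost = 5% × (1 − 16%) = 4.2000%.
WACC = 0.6046 × 10.7530% + 0.3954 × 4.2000% = 8.1616%.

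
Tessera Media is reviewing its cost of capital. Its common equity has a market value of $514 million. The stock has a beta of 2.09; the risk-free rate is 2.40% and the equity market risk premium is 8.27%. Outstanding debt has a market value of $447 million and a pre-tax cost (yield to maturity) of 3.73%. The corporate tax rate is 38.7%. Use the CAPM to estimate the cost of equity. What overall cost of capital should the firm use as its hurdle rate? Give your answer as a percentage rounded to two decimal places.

11.59%

Cost of equity via CAPM: Re = 2.4% + 2.09 × 8.27% = 19.6843%.
Total capital V = 514 + 447 = 961.
Equity: weight = 514/961 = 0.5349; cost = 19.6843%.
Debt: weight = 447/961 = 0.4651; after-tax cost = 3.73% × (1 − 38.7%) = 2.2865%.
WACC = 0.5349 × 19.6843% + 0.4651 × 2.2865% = 11.5919%.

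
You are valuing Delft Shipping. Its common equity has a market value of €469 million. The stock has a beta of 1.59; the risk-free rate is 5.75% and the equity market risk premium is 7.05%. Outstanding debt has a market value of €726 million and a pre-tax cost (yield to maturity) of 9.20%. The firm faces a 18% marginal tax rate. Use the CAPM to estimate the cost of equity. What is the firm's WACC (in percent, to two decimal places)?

11.24%

Cost of equity via CAPM: Re = 5.75% + 1.59 × 7.05% = 16.9595%.
Total capital V = 469 + 726 = 1195.
Equity: weight = 469/1195 = 0.3925; cost = 16.9595%.
Debt: weight = 726/1195 = 0.6075; after-tax cost = 9.2% × (1 − 18%) = 7.5440%.
WACC = 0.3925 × 16.9595% + 0.6075 × 7.5440% = 11.2393%.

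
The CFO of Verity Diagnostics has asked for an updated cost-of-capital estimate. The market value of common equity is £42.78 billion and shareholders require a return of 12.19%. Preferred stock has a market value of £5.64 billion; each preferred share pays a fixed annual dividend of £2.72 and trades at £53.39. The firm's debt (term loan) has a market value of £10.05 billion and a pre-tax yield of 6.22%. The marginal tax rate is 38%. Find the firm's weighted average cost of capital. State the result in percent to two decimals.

Cost of preferred: Rp = 2.72 / 53.39 = 5.0946%.
Total capital V = 42.78 + 5.64 + 10.05 = 58.47.
Equity: weight = 42.78/58.47 = 0.7317; cost = 12.19%.
Preferred: weight = 5.64/58.47 = 0.0965; cost = 5.0946%.
Term loan: weight = 10.05/58.47 = 0.1719; after-tax cost = 6.22% × (1 − 38%) = 3.8564%.
WACC = 0.7317 × 12.1900% + 0.0965 × 5.0946% + 0.1719 × 3.8564% = 10.0732%.

10.07%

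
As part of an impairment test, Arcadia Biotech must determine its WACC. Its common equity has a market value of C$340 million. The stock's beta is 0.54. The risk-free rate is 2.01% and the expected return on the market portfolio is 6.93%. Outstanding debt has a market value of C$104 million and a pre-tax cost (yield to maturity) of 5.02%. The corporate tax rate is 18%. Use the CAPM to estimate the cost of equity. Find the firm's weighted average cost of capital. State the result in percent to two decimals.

4.54%

Market risk premium = 6.93% − 2.01% = 4.92%.
Cost of equity via CAPM: Re = 2.01% + 0.54 × 4.92% = 4.6668%.
Total capital V = 340 + 104 = 444.
Equity: weight = 340/444 = 0.7658; cost = 4.6668%.
Debt: weight = 104/444 = 0.2342; after-tax cost = 5.02% × (1 − 18%) = 4.1164%.
WACC = 0.7658 × 4.6668% + 0.2342 × 4.1164% = 4.5379%.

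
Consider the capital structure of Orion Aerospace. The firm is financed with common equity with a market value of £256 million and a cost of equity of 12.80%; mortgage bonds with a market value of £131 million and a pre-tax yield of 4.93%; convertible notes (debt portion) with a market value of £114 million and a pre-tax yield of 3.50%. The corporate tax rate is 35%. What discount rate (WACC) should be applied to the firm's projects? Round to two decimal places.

Total capital V = 256 + 131 + 114 = 501.
Equity: weight = 256/501 = 0.5110; cost = 12.8%.
Mortgage bonds: weight = 131/501 = 0.2615; after-tax cost = 4.93% × (1 − 35%) = 3.2045%.
Convertible notes (debt portion): weight = 114/501 = 0.2275; after-tax cost = 3.5% × (1 − 35%) = 2.2750%.
WACC = 0.5110 × 12.8000% + 0.2615 × 3.2045% + 0.2275 × 2.2750% = 7.8961%.

7.90%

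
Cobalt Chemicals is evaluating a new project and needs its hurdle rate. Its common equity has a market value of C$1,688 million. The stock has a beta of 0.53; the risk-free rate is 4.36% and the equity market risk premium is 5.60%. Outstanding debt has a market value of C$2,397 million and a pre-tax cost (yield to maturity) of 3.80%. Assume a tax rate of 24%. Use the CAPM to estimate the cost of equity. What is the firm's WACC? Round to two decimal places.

4.72%

Cost of equity via CAPM: Re = 4.36% + 0.53 × 5.6% = 7.3280%.
Total capital V = 1688 + 2397 = 4085.
Equity: weight = 1688/4085 = 0.4132; cost = 7.328%.
Debt: weight = 2397/4085 = 0.5868; after-tax cost = 3.8% × (1 − 24%) = 2.8880%.
WACC = 0.4132 × 7.3280% + 0.5868 × 2.8880% = 4.7227%.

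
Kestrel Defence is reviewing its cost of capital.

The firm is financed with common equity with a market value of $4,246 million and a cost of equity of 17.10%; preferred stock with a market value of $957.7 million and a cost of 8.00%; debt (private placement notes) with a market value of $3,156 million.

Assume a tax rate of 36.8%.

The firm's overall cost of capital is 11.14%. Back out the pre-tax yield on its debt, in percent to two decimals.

Total capital V = 4246 + 957.7 + 3156 = 8359.7.
Equity weight = 4246/8359.7 = 0.5079.
Preferred weight = 957.7/8359.7 = 0.1146.
Private placement notes weight = 3156/8359.7 = 0.3775.
Equity contribution = 0.5079 × 17.1% = 8.6853%.
Preferred contribution = 0.1146 × 8% = 0.9165%.
Remaining for debt = 11.14% − 9.6018% = 1.5382%.
Rd × (1 − 36.8%) × 0.3775 = 1.5382%  ⇒  Rd = 6.4469%.

6.45%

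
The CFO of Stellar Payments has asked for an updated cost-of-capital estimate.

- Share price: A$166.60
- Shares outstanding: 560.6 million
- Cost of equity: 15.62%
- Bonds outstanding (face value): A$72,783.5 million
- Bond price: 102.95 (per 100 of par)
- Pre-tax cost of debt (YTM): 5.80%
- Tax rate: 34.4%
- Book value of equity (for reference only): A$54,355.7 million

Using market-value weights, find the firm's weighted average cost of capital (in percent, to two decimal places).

10.36%

Market value of equity E = 166.6 × 560.6m = 93395.96m. Market value of debt D = 72783.5m × 102.95/100 = 74930.61325m.
Total capital V = 93395.96 + 74930.61325 = 168326.57325.
Equity: weight = 93395.96/168326.57325 = 0.5548; cost = 15.62%.
Bonds outstanding: weight = 74930.61325/168326.57325 = 0.4452; after-tax cost = 5.8% × (1 − 34.4%) = 3.8048%.
WACC = 0.5548 × 15.6200% + 0.4452 × 3.8048% = 10.3605%.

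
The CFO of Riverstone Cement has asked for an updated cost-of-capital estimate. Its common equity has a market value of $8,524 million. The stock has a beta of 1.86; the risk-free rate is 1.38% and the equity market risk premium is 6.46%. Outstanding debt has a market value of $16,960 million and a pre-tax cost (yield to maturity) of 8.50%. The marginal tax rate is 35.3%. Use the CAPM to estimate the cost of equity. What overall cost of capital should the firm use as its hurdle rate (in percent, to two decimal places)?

Cost of equity via CAPM: Re = 1.38% + 1.86 × 6.46% = 13.3956%.
Total capital V = 8524 + 16960 = 25484.
Equity: weight = 8524/25484 = 0.3345; cost = 13.3956%.
Debt: weight = 16960/25484 = 0.6655; after-tax cost = 8.5% × (1 − 35.3%) = 5.4995%.
WACC = 0.3345 × 13.3956% + 0.6655 × 5.4995% = 8.1406%.

8.14%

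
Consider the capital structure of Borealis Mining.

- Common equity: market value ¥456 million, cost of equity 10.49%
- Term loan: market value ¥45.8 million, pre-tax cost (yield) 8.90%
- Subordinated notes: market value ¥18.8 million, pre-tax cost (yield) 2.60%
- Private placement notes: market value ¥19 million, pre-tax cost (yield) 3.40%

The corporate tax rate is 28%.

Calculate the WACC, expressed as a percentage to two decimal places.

Total capital V = 456 + 45.8 + 18.8 + 19 = 539.6.
Equity: weight = 456/539.6 = 0.8451; cost = 10.49%.
Term loan: weight = 45.8/539.6 = 0.0849; after-tax cost = 8.9% × (1 − 28%) = 6.4080%.
Subordinated notes: weight = 18.8/539.6 = 0.0348; after-tax cost = 2.6% × (1 − 28%) = 1.8720%.
Private placement notes: weight = 19/539.6 = 0.0352; after-tax cost = 3.4% × (1 − 28%) = 2.4480%.
WACC = 0.8451 × 10.4900% + 0.0849 × 6.4080% + 0.0348 × 1.8720% + 0.0352 × 2.4480% = 9.5601%.

9.56%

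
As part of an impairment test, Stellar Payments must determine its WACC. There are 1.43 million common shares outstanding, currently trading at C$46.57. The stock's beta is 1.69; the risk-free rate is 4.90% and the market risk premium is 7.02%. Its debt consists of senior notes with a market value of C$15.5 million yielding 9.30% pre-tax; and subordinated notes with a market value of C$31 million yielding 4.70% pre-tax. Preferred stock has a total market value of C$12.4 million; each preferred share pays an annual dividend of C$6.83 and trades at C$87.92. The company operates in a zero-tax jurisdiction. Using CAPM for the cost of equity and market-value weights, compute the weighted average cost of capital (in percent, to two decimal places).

Cost of equity via CAPM: Re = 4.9% + 1.69 × 7.02% = 16.7638%.
Cost of preferred: Rp = 6.83 / 87.92 = 7.7684%.
Market value of equity E = 46.57 × 1.43m = 66.5951m.
Total capital V = 66.5951 + 12.4 + 15.5 + 31 = 125.4951.
Equity: weight = 66.5951/125.4951 = 0.5307; cost = 16.7638%.
Preferred: weight = 12.4/125.4951 = 0.0988; cost = 7.7684%.
Senior notes: weight = 15.5/125.4951 = 0.1235; after-tax cost = 9.3% × (1 − 0%) = 9.3000%.
Subordinated notes: weight = 31/125.4951 = 0.2470; after-tax cost = 4.7% × (1 − 0%) = 4.7000%.
WACC = 0.5307 × 16.7638% + 0.0988 × 7.7684% + 0.1235 × 9.3000% + 0.2470 × 4.7000% = 11.9731%.

11.97%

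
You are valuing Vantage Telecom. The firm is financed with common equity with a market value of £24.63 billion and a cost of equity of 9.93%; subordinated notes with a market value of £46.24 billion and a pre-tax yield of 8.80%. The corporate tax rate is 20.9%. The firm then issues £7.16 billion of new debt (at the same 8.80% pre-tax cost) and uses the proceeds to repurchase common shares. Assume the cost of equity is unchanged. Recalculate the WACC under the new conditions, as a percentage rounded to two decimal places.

7.69%

After the change:
Total capital V = 17.47 + 53.4 = 70.87.
Equity: weight = 17.47/70.87 = 0.2465; cost = 9.93%.
Subordinated notes: weight = 53.4/70.87 = 0.7535; after-tax cost = 8.8% × (1 − 20.9%) = 6.9608%.
WACC = 0.2465 × 9.9300% + 0.7535 × 6.9608% = 7.6927%.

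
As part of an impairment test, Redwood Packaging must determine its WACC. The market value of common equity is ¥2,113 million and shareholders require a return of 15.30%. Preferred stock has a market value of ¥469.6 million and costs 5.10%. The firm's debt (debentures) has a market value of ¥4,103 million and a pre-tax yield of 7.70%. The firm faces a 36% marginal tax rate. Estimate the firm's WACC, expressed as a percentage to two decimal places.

Total capital V = 2113 + 469.6 + 4103 = 6685.6.
Equity: weight = 2113/6685.6 = 0.3161; cost = 15.3%.
Preferred: weight = 469.6/6685.6 = 0.0702; cost = 5.1%.
Debentures: weight = 4103/6685.6 = 0.6137; after-tax cost = 7.7% × (1 − 36%) = 4.9280%.
WACC = 0.3161 × 15.3000% + 0.0702 × 5.1000% + 0.6137 × 4.9280% = 8.2182%.

8.22%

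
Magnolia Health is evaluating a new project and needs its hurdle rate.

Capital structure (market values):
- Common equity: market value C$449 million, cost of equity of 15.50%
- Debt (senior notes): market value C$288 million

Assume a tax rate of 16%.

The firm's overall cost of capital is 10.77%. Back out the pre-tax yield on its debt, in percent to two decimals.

Total capital V = 449 + 288 = 737.
Equity weight = 449/737 = 0.6092.
Senior notes weight = 288/737 = 0.3908.
Equity contribution = 0.6092 × 15.5% = 9.4430%.
Remaining for debt = 10.77% − 9.4430% = 1.3270%.
Rd × (1 − 16%) × 0.3908 = 1.3270%  ⇒  Rd = 4.0426%.

4.04%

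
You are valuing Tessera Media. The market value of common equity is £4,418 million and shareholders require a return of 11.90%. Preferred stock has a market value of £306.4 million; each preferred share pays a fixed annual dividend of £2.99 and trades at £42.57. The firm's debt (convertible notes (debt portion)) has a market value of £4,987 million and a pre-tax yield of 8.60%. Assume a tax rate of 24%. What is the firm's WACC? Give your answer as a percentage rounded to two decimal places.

8.99%

Cost of preferred: Rp = 2.99 / 42.57 = 7.0237%.
Total capital V = 4418 + 306.4 + 4987 = 9711.4.
Equity: weight = 4418/9711.4 = 0.4549; cost = 11.9%.
Preferred: weight = 306.4/9711.4 = 0.0316; cost = 7.0237%.
Convertible notes (debt portion): weight = 4987/9711.4 = 0.5135; after-tax cost = 8.6% × (1 − 24%) = 6.5360%.
WACC = 0.4549 × 11.9000% + 0.0316 × 7.0237% + 0.5135 × 6.5360% = 8.9916%.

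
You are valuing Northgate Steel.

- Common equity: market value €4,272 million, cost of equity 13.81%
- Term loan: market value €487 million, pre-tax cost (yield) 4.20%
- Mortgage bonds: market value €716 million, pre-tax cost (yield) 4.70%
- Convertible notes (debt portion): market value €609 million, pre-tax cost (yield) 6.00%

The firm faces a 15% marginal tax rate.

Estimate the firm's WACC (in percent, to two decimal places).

Total capital V = 4272 + 487 + 716 + 609 = 6084.
Equity: weight = 4272/6084 = 0.7022; cost = 13.81%.
Term loan: weight = 487/6084 = 0.0800; after-tax cost = 4.2% × (1 − 15%) = 3.5700%.
Mortgage bonds: weight = 716/6084 = 0.1177; after-tax cost = 4.7% × (1 − 15%) = 3.9950%.
Convertible notes (debt portion): weight = 609/6084 = 0.1001; after-tax cost = 6% × (1 − 15%) = 5.1000%.
WACC = 0.7022 × 13.8100% + 0.0800 × 3.5700% + 0.1177 × 3.9950% + 0.1001 × 5.1000% = 10.9634%.

10.96%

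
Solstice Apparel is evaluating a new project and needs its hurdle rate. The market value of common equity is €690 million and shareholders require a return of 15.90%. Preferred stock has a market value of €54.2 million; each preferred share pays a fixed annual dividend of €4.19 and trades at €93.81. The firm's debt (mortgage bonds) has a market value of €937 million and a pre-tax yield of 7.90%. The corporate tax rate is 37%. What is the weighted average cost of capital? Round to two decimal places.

Cost of preferred: Rp = 4.19 / 93.81 = 4.4665%.
Total capital V = 690 + 54.2 + 937 = 1681.2.
Equity: weight = 690/1681.2 = 0.4104; cost = 15.9%.
Preferred: weight = 54.2/1681.2 = 0.0322; cost = 4.4665%.
Mortgage bonds: weight = 937/1681.2 = 0.5573; after-tax cost = 7.9% × (1 − 37%) = 4.9770%.
WACC = 0.4104 × 15.9000% + 0.0322 × 4.4665% + 0.5573 × 4.9770% = 9.4436%.

9.44%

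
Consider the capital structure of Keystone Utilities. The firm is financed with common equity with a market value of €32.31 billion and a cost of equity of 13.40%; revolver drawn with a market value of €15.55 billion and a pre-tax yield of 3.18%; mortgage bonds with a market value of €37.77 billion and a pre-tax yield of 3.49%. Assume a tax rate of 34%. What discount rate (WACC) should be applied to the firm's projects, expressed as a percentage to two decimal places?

Total capital V = 32.31 + 15.55 + 37.77 = 85.63.
Equity: weight = 32.31/85.63 = 0.3773; cost = 13.4%.
Revolver drawn: weight = 15.55/85.63 = 0.1816; after-tax cost = 3.18% × (1 − 34%) = 2.0988%.
Mortgage bonds: weight = 37.77/85.63 = 0.4411; after-tax cost = 3.49% × (1 − 34%) = 2.3034%.
WACC = 0.3773 × 13.4000% + 0.1816 × 2.0988% + 0.4411 × 2.3034% = 6.4532%.

6.45%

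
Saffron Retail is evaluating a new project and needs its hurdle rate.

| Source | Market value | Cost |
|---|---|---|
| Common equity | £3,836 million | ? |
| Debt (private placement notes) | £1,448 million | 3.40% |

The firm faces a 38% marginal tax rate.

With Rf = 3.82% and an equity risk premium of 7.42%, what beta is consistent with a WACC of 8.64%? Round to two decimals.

Total capital V = 3836 + 1448 = 5284.
Equity weight = 3836/5284 = 0.7260.
Private placement notes weight = 1448/5284 = 0.2740.
Debt contribution = 0.2740 × 3.4% × (1 − 38%) = 0.5777%.
Required equity contribution = 8.64% − 0.5777% = 8.0623%  ⇒  Re = 11.1057%.
CAPM: 11.1057% = 3.82% + β × 7.42%  ⇒  β = 0.9819.

0.98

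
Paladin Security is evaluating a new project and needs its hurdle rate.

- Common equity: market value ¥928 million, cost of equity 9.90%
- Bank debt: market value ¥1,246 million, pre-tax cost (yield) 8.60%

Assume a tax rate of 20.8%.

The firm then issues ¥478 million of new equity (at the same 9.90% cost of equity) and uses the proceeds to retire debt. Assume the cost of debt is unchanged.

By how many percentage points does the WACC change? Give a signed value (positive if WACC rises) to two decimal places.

+0.68 pp

Current WACC:
Total capital V = 928 + 1246 = 2174.
Equity: weight = 928/2174 = 0.4269; cost = 9.9%.
Bank debt: weight = 1246/2174 = 0.5731; after-tax cost = 8.6% × (1 − 20.8%) = 6.8112%.
WACC = 0.4269 × 9.9000% + 0.5731 × 6.8112% = 8.1297%.
After the change:
Total capital V = 1406 + 768 = 2174.
Equity: weight = 1406/2174 = 0.6467; cost = 9.9%.
Bank debt: weight = 768/2174 = 0.3533; after-tax cost = 8.6% × (1 − 20.8%) = 6.8112%.
WACC = 0.6467 × 9.9000% + 0.3533 × 6.8112% = 8.8088%.
Change in WACC = 8.8088% − 8.1297% = 0.6791 pp.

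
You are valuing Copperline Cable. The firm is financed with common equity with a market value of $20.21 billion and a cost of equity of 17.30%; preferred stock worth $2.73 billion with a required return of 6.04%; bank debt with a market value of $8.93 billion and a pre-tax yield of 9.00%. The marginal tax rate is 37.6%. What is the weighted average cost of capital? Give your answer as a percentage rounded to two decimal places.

Total capital V = 20.21 + 2.73 + 8.93 = 31.87.
Equity: weight = 20.21/31.87 = 0.6341; cost = 17.3%.
Preferred: weight = 2.73/31.87 = 0.0857; cost = 6.04%.
Bank debt: weight = 8.93/31.87 = 0.2802; after-tax cost = 9% × (1 − 37.6%) = 5.6160%.
WACC = 0.6341 × 17.3000% + 0.0857 × 6.0400% + 0.2802 × 5.6160% = 13.0616%.

13.06%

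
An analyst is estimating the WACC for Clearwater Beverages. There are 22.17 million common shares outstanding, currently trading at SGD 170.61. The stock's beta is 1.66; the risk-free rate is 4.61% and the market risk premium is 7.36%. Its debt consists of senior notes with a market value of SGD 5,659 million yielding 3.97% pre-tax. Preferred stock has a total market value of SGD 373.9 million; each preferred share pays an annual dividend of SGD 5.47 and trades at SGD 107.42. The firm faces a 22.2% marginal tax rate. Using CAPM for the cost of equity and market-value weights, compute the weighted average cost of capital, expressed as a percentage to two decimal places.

8.46%

Cost of equity via CAPM: Re = 4.61% + 1.66 × 7.36% = 16.8276%.
Cost of preferred: Rp = 5.47 / 107.42 = 5.0922%.
Market value of equity E = 170.61 × 22.17m = 3782.4237m.
Total capital V = 3782.4237 + 373.9 + 5659 = 9815.3237.
Equity: weight = 3782.4237/9815.3237 = 0.3854; cost = 16.8276%.
Preferred: weight = 373.9/9815.3237 = 0.0381; cost = 5.0922%.
Senior notes: weight = 5659/9815.3237 = 0.5765; after-tax cost = 3.97% × (1 − 22.2%) = 3.0887%.
WACC = 0.3854 × 16.8276% + 0.0381 × 5.0922% + 0.5765 × 3.0887% = 8.4594%.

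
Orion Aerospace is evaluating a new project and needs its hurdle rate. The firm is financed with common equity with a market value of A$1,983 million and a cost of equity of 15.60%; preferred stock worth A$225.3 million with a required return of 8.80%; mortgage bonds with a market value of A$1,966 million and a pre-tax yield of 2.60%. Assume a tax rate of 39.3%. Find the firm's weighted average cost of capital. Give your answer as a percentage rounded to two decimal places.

Total capital V = 1983 + 225.3 + 1966 = 4174.3.
Equity: weight = 1983/4174.3 = 0.4750; cost = 15.6%.
Preferred: weight = 225.3/4174.3 = 0.0540; cost = 8.8%.
Mortgage bonds: weight = 1966/4174.3 = 0.4710; after-tax cost = 2.6% × (1 − 39.3%) = 1.5782%.
WACC = 0.4750 × 15.6000% + 0.0540 × 8.8000% + 0.4710 × 1.5782% = 8.6290%.

8.63%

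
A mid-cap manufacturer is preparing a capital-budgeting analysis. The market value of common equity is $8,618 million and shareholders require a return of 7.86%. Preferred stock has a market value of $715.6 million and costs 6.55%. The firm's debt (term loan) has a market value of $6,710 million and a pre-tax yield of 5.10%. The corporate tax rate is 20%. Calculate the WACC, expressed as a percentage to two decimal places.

Total capital V = 8618 + 715.6 + 6710 = 16043.6.
Equity: weight = 8618/16043.6 = 0.5372; cost = 7.86%.
Preferred: weight = 715.6/16043.6 = 0.0446; cost = 6.55%.
Term loan: weight = 6710/16043.6 = 0.4182; after-tax cost = 5.1% × (1 − 20%) = 4.0800%.
WACC = 0.5372 × 7.8600% + 0.0446 × 6.5500% + 0.4182 × 4.0800% = 6.2206%.

6.22%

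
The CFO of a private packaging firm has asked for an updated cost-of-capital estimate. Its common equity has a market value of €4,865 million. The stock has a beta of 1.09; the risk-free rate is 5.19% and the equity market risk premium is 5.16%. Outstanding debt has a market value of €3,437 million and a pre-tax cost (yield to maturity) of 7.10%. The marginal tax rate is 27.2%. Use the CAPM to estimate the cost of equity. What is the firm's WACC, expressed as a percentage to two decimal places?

8.48%

Cost of equity via CAPM: Re = 5.19% + 1.09 × 5.16% = 10.8144%.
Total capital V = 4865 + 3437 = 8302.
Equity: weight = 4865/8302 = 0.5860; cost = 10.8144%.
Debt: weight = 3437/8302 = 0.4140; after-tax cost = 7.1% × (1 − 27.2%) = 5.1688%.
WACC = 0.5860 × 10.8144% + 0.4140 × 5.1688% = 8.4771%.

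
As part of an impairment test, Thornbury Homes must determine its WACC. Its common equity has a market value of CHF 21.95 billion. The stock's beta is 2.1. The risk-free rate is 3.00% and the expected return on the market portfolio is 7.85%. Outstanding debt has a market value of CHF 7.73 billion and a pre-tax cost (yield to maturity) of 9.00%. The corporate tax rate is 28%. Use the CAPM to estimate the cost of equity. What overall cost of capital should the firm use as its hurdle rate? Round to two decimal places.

Market risk premium = 7.85% − 3.0% = 4.85%.
Cost of equity via CAPM: Re = 3.0% + 2.1 × 4.85% = 13.1850%.
Total capital V = 21.95 + 7.73 = 29.68.
Equity: weight = 21.95/29.68 = 0.7396; cost = 13.185%.
Debt: weight = 7.73/29.68 = 0.2604; after-tax cost = 9% × (1 − 28%) = 6.4800%.
WACC = 0.7396 × 13.1850% + 0.2604 × 6.4800% = 11.4387%.

11.44%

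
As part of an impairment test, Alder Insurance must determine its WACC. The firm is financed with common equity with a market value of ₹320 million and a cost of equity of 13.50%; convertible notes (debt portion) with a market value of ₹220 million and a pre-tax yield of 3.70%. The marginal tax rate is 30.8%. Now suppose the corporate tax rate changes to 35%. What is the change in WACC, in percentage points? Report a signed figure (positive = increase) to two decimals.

-0.06 pp

Current WACC:
Total capital V = 320 + 220 = 540.
Equity: weight = 320/540 = 0.5926; cost = 13.5%.
Convertible notes (debt portion): weight = 220/540 = 0.4074; after-tax cost = 3.7% × (1 − 30.8%) = 2.5604%.
WACC = 0.5926 × 13.5000% + 0.4074 × 2.5604% = 9.0431%.
After the change:
Total capital V = 320 + 220 = 540.
Equity: weight = 320/540 = 0.5926; cost = 13.5%.
Convertible notes (debt portion): weight = 220/540 = 0.4074; after-tax cost = 3.7% × (1 − 35%) = 2.4050%.
WACC = 0.5926 × 13.5000% + 0.4074 × 2.4050% = 8.9798%.
Change in WACC = 8.9798% − 9.0431% = -0.0633 pp.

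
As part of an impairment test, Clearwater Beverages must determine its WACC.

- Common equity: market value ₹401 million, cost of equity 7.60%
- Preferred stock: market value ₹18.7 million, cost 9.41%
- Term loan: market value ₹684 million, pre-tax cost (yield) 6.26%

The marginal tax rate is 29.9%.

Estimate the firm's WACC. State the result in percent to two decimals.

Total capital V = 401 + 18.7 + 684 = 1103.7.
Equity: weight = 401/1103.7 = 0.3633; cost = 7.6%.
Preferred: weight = 18.7/1103.7 = 0.0169; cost = 9.41%.
Term loan: weight = 684/1103.7 = 0.6197; after-tax cost = 6.26% × (1 − 29.9%) = 4.3883%.
WACC = 0.3633 × 7.6000% + 0.0169 × 9.4100% + 0.6197 × 4.3883% = 5.6402%.

5.64%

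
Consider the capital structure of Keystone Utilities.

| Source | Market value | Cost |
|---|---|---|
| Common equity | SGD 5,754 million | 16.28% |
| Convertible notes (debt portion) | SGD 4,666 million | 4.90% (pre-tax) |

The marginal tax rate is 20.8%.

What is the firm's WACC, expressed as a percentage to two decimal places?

10.73%

Total capital V = 5754 + 4666 = 10420.
Equity: weight = 5754/10420 = 0.5522; cost = 16.28%.
Convertible notes (debt portion): weight = 4666/10420 = 0.4478; after-tax cost = 4.9% × (1 − 20.8%) = 3.8808%.
WACC = 0.5522 × 16.2800% + 0.4478 × 3.8808% = 10.7277%.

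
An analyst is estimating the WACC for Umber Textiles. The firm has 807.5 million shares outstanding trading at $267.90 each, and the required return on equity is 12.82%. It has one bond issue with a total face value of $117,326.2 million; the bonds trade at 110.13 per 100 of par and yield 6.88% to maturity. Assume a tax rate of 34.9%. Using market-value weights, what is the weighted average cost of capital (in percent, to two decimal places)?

9.70%

Market value of equity E = 267.9 × 807.5m = 216329.25m. Market value of debt D = 117326.2m × 110.13/100 = 129211.34406m.
Total capital V = 216329.25 + 129211.34406 = 345540.59406.
Equity: weight = 216329.25/345540.59406 = 0.6261; cost = 12.82%.
Bonds outstanding: weight = 129211.34406/345540.59406 = 0.3739; after-tax cost = 6.88% × (1 − 34.9%) = 4.4789%.
WACC = 0.6261 × 12.8200% + 0.3739 × 4.4789% = 9.7009%.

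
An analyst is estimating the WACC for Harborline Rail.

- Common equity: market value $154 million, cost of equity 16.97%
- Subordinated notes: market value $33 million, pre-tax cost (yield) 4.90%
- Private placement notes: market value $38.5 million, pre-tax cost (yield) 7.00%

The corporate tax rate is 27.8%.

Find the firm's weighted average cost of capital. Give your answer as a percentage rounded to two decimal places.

12.97%

Total capital V = 154 + 33 + 38.5 = 225.5.
Equity: weight = 154/225.5 = 0.6829; cost = 16.97%.
Subordinated notes: weight = 33/225.5 = 0.1463; after-tax cost = 4.9% × (1 − 27.8%) = 3.5378%.
Private placement notes: weight = 38.5/225.5 = 0.1707; after-tax cost = 7% × (1 − 27.8%) = 5.0540%.
WACC = 0.6829 × 16.9700% + 0.1463 × 3.5378% + 0.1707 × 5.0540% = 12.9699%.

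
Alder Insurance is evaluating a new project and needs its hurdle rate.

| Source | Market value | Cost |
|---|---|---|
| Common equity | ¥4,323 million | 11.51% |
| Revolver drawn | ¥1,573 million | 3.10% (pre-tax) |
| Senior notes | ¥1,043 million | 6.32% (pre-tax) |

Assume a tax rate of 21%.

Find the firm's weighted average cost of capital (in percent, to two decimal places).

Total capital V = 4323 + 1573 + 1043 = 6939.
Equity: weight = 4323/6939 = 0.6230; cost = 11.51%.
Revolver drawn: weight = 1573/6939 = 0.2267; after-tax cost = 3.1% × (1 − 21%) = 2.4490%.
Senior notes: weight = 1043/6939 = 0.1503; after-tax cost = 6.32% × (1 − 21%) = 4.9928%.
WACC = 0.6230 × 11.5100% + 0.2267 × 2.4490% + 0.1503 × 4.9928% = 8.4764%.

8.48%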